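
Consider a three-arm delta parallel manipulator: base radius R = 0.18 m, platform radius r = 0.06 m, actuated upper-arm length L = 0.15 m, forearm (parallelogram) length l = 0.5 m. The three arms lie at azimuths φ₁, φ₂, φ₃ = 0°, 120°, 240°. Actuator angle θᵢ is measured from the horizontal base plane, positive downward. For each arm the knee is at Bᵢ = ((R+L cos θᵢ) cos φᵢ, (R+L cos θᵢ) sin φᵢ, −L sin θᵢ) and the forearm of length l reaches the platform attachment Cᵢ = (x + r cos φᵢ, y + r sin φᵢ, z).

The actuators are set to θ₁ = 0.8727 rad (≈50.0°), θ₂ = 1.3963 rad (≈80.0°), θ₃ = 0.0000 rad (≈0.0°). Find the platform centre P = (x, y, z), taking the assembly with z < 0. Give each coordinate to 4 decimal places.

arm 1 at φ=0.0°: (R−r)+L cos θ1 = 0.2164;  S1 = (0.2164, 0.0000, -0.1149)
S2 = (0.1460·cos120.0°, 0.1460·sin120.0°, -0.1477) = (-0.0730, 0.1265, -0.1477)
arm 3 at φ=240.0°: (R−r)+L cos θ3 = 0.2700;  S3 = (-0.1350, -0.2338, 0.0000)
subtract pairs → two planes through P
[-0.5789 0.2530 -0.0656]·P = -0.0169;  [-0.7028 -0.4677 0.2298]·P = 0.0129
Cramer: x(z) = 0.0104+0.0612z;  y(z) = -0.0431+0.3995z
quadratic in z: (1.1633)z²+(0.1702)z+(-0.1925)=0, √Δ=0.9616 → z ∈ {-0.4864, 0.3401}; z = -0.4864 (taking z<0)
x = -0.0194, y = -0.2374

(-0.0194, -0.2374, -0.4864)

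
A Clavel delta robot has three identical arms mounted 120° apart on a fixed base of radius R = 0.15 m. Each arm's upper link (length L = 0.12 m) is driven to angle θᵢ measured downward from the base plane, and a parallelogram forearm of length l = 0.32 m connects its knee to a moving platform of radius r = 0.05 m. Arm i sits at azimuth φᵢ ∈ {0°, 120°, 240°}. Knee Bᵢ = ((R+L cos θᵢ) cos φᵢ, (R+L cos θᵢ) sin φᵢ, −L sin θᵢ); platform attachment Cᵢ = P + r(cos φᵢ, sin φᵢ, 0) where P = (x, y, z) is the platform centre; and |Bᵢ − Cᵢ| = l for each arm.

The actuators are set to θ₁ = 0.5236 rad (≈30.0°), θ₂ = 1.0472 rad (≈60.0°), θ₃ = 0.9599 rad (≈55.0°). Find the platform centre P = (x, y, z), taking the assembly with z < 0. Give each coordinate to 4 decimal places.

φ1=0.0°: virtual centre (0.2039, 0.0000, -0.0600), radius l
S2 = (0.1600·cos120.0°, 0.1600·sin120.0°, -0.1039) = (-0.0800, 0.1386, -0.1039)
S3 = (0.1688·cos240.0°, 0.1688·sin240.0°, -0.0983) = (-0.0844, -0.1462, -0.0983)
|S₂|²−|S₁|² = -0.0088;  |S₃|²−|S₁|² = -0.0070
plane₁₂: -0.5678x+0.2771y+-0.0878z = -0.0088
det = 0.3259;  x = 0.0139+-0.1440z,  y = -0.0033+0.0220z
into |P−S₁|² = l²: 1.0212z² + 0.1746z + -0.0627 = 0;  Δ = 0.2864;  z = -0.3475 or 0.1766 → z<0 root = -0.3475
x = 0.0639, y = -0.0110

(0.0639, -0.0110, -0.3475)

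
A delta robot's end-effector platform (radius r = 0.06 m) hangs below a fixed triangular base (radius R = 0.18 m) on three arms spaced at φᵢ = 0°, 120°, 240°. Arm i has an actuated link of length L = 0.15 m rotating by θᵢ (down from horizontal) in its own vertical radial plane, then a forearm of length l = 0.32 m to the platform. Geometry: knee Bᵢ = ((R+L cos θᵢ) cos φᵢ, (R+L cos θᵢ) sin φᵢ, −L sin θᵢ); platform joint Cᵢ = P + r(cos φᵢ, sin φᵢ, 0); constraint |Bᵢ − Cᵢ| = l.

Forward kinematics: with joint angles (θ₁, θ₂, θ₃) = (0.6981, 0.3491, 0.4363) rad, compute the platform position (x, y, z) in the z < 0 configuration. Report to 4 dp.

(-0.0363, 0.0083, -0.2661)

O1 = (0.2349·cos0.0°, 0.2349·sin0.0°, -0.0964) = (0.2349, 0.0000, -0.0964)
arm 2 at φ=120.0°: (R−r)+L cos θ2 = 0.2610;  O2 = (-0.1305, 0.2260, -0.0513)
arm 3 at φ=240.0°: (R−r)+L cos θ3 = 0.2559;  O3 = (-0.1280, -0.2217, -0.0634)
subtract pairs → two planes through P
linear system: -0.7308x+0.4520y = 0.0063−0.0902z; -0.7258x+-0.4433y = 0.0050−0.0661z
Cramer: x(z) = -0.0077+0.1071z;  y(z) = 0.0013-0.0264z
into |P−O₁|² = l²: 1.0122z² + 0.1408z + -0.0342 = 0;  Δ = 0.1584;  z = -0.2661 or 0.1270 → z<0 root = -0.2661
x = -0.0363, y = 0.0083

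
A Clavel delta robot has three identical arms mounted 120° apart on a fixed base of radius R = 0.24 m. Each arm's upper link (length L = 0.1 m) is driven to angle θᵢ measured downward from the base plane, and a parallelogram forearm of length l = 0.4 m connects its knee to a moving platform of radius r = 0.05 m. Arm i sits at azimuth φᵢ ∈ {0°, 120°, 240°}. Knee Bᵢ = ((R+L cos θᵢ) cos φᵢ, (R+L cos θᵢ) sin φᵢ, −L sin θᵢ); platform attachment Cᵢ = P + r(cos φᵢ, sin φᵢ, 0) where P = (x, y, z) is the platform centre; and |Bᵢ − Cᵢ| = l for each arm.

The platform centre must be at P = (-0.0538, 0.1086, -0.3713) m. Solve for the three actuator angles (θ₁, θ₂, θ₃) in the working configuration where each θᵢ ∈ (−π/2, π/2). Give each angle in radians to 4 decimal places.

θ₁ = 1.3088, θ₂ = 0.0869, θ₃ = 1.3958

φ1=0.0° → target in arm frame (-0.0538, 0.1086)
  A cos θ + B sin θ = C:  0.2438·cos θ + -0.3713·sin θ = -0.2955
  γ=atan2(-0.3713,0.2438)=-0.9898;  ψ=arccos(-0.6652)=2.2986;  θ1=γ+ψ≈1.3088
arm 2 (φ=120.0°): x'=0.1210, y'=-0.0077
  e−x'=0.0690;  (l²−L²−(e−x')²−y'²−z²)/2L = 0.0365
  γ=atan2(-0.3713,0.0690)=-1.3869;  ψ=arccos(0.0968)=1.4739;  θ2=γ+ψ≈0.0869
φ3=240.0° → target in arm frame (-0.0672, -0.1009)
  e−x'=0.2572;  (l²−L²−(e−x')²−y'²−z²)/2L = -0.3208
  γ=atan2(-0.3713,0.2572)=-0.9651;  ψ=arccos(-0.7104)=2.3608;  θ3=γ+ψ≈1.3958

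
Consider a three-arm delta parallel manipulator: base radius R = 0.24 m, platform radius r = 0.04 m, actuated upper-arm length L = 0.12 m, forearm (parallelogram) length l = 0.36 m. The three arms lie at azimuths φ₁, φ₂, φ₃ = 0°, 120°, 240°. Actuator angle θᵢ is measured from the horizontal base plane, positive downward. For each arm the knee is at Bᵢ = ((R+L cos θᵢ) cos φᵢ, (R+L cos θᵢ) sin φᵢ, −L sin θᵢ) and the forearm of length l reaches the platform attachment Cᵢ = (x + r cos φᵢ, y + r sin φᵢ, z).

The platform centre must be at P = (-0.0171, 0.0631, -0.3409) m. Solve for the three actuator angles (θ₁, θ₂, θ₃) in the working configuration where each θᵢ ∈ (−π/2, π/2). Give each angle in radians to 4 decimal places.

θ₁ = 1.1344, θ₂ = 0.6106, θ₃ = 1.3088

φ1=0.0° → target in arm frame (-0.0171, 0.0631)
  A=0.2171, B=-0.3409, C=(l²−L²−A²−y'²−z²)/(2L)=-0.2172
  γ=atan2(-0.3409,0.2171)=-1.0037;  ψ=arccos(-0.5374)=2.1381;  θ1=γ+ψ≈1.1344
rotate P by −φ2: (0.0632, -0.0167, -0.3409)
  A cos θ + B sin θ = C:  0.1368·cos θ + -0.3409·sin θ = -0.0834
  θ2 = atan2(B,A) + arccos(C/0.3673) = 0.6106
φ3=240.0° → target in arm frame (-0.0461, -0.0464)
  A cos θ + B sin θ = C:  0.2461·cos θ + -0.3409·sin θ = -0.2655
  √(A²+B²)=0.4204;  θ3 = -0.9455+2.2543 ≈ 1.3088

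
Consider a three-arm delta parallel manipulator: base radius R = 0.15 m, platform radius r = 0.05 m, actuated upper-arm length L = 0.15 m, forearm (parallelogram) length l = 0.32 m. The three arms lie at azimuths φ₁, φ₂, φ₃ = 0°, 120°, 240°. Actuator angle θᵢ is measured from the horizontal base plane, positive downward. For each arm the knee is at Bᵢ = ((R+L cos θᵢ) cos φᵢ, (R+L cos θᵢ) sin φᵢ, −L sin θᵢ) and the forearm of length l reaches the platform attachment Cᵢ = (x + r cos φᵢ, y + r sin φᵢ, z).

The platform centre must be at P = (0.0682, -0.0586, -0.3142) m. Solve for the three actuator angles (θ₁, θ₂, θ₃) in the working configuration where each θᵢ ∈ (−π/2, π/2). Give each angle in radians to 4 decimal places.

φ1=0.0° → target in arm frame (0.0682, -0.0586)
  A=0.0318, B=-0.3142, C=(l²−L²−A²−y'²−z²)/(2L)=-0.0776
  √(A²+B²)=0.3158;  θ1 = -1.4699+1.8189 ≈ 0.3490
arm 2 (φ=120.0°): x'=-0.0848, y'=-0.0298
  A cos θ + B sin θ = C:  0.1848·cos θ + -0.3142·sin θ = -0.1796
  √(A²+B²)=0.3645;  θ2 = -1.0390+2.0859 ≈ 1.0469
rotate P by −φ3: (0.0166, 0.0884, -0.3142)
  e−x'=0.0834;  (l²−L²−(e−x')²−y'²−z²)/2L = -0.1119
  θ3 = atan2(B,A) + arccos(C/0.3251) = 0.6108

θ₁ = 0.3490, θ₂ = 1.0469, θ₃ = 0.6108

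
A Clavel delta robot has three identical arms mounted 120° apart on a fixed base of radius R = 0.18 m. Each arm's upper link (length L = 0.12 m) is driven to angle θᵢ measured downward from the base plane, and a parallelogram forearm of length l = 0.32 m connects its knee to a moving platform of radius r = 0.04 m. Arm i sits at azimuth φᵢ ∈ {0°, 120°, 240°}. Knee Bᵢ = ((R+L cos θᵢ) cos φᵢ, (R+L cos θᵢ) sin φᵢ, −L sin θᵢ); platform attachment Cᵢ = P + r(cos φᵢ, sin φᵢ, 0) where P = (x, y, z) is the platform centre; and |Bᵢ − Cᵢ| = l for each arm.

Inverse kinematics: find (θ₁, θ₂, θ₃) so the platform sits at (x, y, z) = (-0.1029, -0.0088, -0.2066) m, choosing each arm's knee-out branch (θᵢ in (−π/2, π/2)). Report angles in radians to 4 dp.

θ₁ = 1.0468, θ₂ = -0.0874, θ₃ = -0.2617

rotate P by −φ1: (-0.1029, -0.0088, -0.2066)
  A=0.2429, B=-0.2066, C=(l²−L²−A²−y'²−z²)/(2L)=-0.0573
  γ=atan2(-0.2066,0.2429)=-0.7048;  ψ=arccos(-0.1798)=1.7516;  θ1=γ+ψ≈1.0468
arm 2 (φ=120.0°): x'=0.0438, y'=0.0935
  A=0.0962, B=-0.2066, C=(l²−L²−A²−y'²−z²)/(2L)=0.1138
  √(A²+B²)=0.2279;  θ2 = -1.1351+1.0477 ≈ -0.0874
φ3=240.0° → target in arm frame (0.0591, -0.0847)
  e−x'=0.0809;  (l²−L²−(e−x')²−y'²−z²)/2L = 0.1316
  √(A²+B²)=0.2219;  θ3 = -1.1974+0.9357 ≈ -0.2617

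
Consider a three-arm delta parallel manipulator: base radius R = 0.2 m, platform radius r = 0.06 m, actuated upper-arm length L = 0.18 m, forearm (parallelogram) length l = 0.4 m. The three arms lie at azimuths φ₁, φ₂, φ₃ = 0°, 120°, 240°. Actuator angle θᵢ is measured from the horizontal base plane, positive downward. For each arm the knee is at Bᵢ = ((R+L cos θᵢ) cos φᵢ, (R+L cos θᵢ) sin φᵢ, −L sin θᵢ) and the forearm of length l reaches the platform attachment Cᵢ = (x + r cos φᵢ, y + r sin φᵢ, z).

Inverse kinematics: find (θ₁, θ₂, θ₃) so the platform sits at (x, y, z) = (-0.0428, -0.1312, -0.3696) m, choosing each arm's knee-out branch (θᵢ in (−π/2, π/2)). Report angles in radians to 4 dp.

θ₁ = 0.8727, θ₂ = 1.0475, θ₃ = 0.0875

arm 1 (φ=0.0°): x'=-0.0428, y'=-0.1312
  A=0.1828, B=-0.3696, C=(l²−L²−A²−y'²−z²)/(2L)=-0.1656
  √(A²+B²)=0.4123;  θ1 = -1.1115+1.9842 ≈ 0.8727
rotate P by −φ2: (-0.0922, 0.1027, -0.3696)
  A cos θ + B sin θ = C:  0.2322·cos θ + -0.3696·sin θ = -0.2041
  √(A²+B²)=0.4365;  θ2 = -1.0098+2.0573 ≈ 1.0475
rotate P by −φ3: (0.1350, 0.0285, -0.3696)
  A=0.0050, B=-0.3696, C=(l²−L²−A²−y'²−z²)/(2L)=-0.0273
  γ=atan2(-0.3696,0.0050)=-1.5573;  ψ=arccos(-0.0740)=1.6448;  θ3=γ+ψ≈0.0875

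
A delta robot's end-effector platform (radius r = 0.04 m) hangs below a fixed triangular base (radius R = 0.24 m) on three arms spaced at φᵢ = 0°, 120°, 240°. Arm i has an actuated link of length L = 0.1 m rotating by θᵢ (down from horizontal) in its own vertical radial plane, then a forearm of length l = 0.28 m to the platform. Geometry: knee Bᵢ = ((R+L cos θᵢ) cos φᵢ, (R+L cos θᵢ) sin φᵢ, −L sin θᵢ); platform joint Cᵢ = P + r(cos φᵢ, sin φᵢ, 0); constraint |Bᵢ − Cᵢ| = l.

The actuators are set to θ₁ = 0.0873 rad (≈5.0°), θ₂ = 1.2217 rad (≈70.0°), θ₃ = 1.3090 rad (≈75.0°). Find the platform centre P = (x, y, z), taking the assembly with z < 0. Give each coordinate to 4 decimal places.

S1 = (0.2996·cos0.0°, 0.2996·sin0.0°, -0.0087) = (0.2996, 0.0000, -0.0087)
S2 = (0.2342·cos120.0°, 0.2342·sin120.0°, -0.0940) = (-0.1171, 0.2028, -0.0940)
φ3=240.0°: virtual centre (-0.1129, -0.1956, -0.0966), radius l
|S₂|²−|S₁|² = -0.0262;  |S₃|²−|S₁|² = -0.0295
plane₁₂: -0.8334x+0.4057y+-0.1705z = -0.0262
det = 0.6608;  x = 0.0336+-0.2088z,  y = 0.0045+-0.0088z
sphere 1 gives Az²+Bz+C=0 with A=1.0437, B=0.1285, C=-0.0075;  B²−4AC=0.0480;  roots -0.1665, 0.0434;  negative root z = -0.1665
x = 0.0684, y = 0.0060

(0.0684, 0.0060, -0.1665)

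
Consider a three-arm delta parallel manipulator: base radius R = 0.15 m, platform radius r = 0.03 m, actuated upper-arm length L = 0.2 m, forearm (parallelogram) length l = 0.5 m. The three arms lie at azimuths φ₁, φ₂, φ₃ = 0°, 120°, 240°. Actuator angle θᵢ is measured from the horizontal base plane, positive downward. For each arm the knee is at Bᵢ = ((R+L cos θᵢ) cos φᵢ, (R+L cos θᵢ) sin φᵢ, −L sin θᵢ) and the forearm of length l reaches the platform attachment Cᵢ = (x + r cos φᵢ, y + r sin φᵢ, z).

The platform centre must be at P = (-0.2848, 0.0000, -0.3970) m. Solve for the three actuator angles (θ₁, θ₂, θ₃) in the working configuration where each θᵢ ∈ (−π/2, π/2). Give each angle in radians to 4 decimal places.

θ₁ = 1.3090, θ₂ = -0.0001, θ₃ = -0.0001

φ1=0.0° → target in arm frame (-0.2848, 0.0000)
  A=0.4048, B=-0.3970, C=(l²−L²−A²−y'²−z²)/(2L)=-0.2787
  θ1 = atan2(B,A) + arccos(C/0.5670) = 1.3090
arm 2 (φ=120.0°): x'=0.1424, y'=0.2466
  A cos θ + B sin θ = C:  -0.0224·cos θ + -0.3970·sin θ = -0.0224
  γ=atan2(-0.3970,-0.0224)=-1.6272;  ψ=arccos(-0.0562)=1.6271;  θ2=γ+ψ≈-0.0001
arm 3 (φ=240.0°): x'=0.1424, y'=-0.2466
  e−x'=-0.0224;  (l²−L²−(e−x')²−y'²−z²)/2L = -0.0224
  θ3 = atan2(B,A) + arccos(C/0.3976) = -0.0001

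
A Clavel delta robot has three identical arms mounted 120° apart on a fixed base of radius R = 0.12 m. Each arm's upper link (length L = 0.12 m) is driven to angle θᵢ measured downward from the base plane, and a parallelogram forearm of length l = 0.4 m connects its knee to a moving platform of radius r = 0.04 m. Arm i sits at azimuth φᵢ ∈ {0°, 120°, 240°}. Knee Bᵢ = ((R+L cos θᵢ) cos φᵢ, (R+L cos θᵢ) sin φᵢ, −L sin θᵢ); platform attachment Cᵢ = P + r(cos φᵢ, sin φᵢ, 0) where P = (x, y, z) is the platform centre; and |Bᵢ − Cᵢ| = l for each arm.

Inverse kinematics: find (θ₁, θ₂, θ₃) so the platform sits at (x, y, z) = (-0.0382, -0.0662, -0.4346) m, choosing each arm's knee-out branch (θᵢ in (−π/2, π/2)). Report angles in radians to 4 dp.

φ1=0.0° → target in arm frame (-0.0382, -0.0662)
  A=0.1182, B=-0.4346, C=(l²−L²−A²−y'²−z²)/(2L)=-0.2568
  √(A²+B²)=0.4504;  θ1 = -1.3052+2.1775 ≈ 0.8723
arm 2 (φ=120.0°): x'=-0.0382, y'=0.0662
  A cos θ + B sin θ = C:  0.1182·cos θ + -0.4346·sin θ = -0.2568
  θ2 = atan2(B,A) + arccos(C/0.4504) = 0.8724
rotate P by −φ3: (0.0764, 0.0000, -0.4346)
  A=0.0036, B=-0.4346, C=(l²−L²−A²−y'²−z²)/(2L)=-0.1804
  γ=atan2(-0.4346,0.0036)=-1.5626;  ψ=arccos(-0.4150)=1.9988;  θ3=γ+ψ≈0.4362

θ₁ = 0.8723, θ₂ = 0.8724, θ₃ = 0.4362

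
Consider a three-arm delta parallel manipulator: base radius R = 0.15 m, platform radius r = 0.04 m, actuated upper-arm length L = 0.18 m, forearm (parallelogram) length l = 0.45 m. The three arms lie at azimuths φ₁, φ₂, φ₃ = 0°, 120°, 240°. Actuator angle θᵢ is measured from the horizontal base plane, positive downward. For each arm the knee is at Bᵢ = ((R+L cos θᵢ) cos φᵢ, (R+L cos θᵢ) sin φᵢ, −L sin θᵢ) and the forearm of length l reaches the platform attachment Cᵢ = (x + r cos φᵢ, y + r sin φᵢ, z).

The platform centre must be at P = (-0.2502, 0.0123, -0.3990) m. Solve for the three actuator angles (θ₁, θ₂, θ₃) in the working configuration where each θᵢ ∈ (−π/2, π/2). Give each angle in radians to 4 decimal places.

θ₁ = 1.3966, θ₂ = 0.1746, θ₃ = 0.2622

rotate P by −φ1: (-0.2502, 0.0123, -0.3990)
  e−x'=0.3602;  (l²−L²−(e−x')²−y'²−z²)/2L = -0.3305
  √(A²+B²)=0.5375;  θ1 = -0.8365+2.2331 ≈ 1.3966
φ2=120.0° → target in arm frame (0.1358, 0.2105)
  A cos θ + B sin θ = C:  -0.0258·cos θ + -0.3990·sin θ = -0.0947
  √(A²+B²)=0.3998;  θ2 = -1.6352+1.8099 ≈ 0.1746
φ3=240.0° → target in arm frame (0.1144, -0.2228)
  e−x'=-0.0044;  (l²−L²−(e−x')²−y'²−z²)/2L = -0.1077
  θ3 = atan2(B,A) + arccos(C/0.3990) = 0.2622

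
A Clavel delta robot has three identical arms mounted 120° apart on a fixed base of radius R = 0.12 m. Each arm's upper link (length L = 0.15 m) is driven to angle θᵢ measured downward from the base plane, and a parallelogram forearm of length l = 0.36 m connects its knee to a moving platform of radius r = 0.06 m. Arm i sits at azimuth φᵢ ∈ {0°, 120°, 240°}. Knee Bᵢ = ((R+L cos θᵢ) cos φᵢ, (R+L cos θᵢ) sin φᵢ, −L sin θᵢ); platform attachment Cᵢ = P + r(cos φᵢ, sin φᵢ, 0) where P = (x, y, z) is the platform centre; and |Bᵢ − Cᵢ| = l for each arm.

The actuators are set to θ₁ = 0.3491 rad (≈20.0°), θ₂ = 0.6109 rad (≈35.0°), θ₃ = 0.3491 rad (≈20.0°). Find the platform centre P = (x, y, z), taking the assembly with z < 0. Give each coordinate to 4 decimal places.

φ1=0.0°: virtual centre (0.2010, 0.0000, -0.0513), radius l
O2 = (0.1829·cos120.0°, 0.1829·sin120.0°, -0.0860) = (-0.0914, 0.1584, -0.0860)
φ3=240.0°: virtual centre (-0.1005, -0.1740, -0.0513), radius l
eliminate P² terms by subtracting sphere 1 from 2 and 3
linear system: -0.5848x+0.3167y = -0.0022−-0.0695z; -0.6029x+-0.3481y = 0.0000−0.0000z
Cramer: x(z) = 0.0019-0.0613z;  y(z) = -0.0033+0.1062z
sphere 1 gives Az²+Bz+C=0 with A=1.0150, B=0.1263, C=-0.0873;  B²−4AC=0.3706;  roots -0.3621, 0.2376;  negative root z = -0.3621
x = 0.0241, y = -0.0418

(0.0241, -0.0418, -0.3621)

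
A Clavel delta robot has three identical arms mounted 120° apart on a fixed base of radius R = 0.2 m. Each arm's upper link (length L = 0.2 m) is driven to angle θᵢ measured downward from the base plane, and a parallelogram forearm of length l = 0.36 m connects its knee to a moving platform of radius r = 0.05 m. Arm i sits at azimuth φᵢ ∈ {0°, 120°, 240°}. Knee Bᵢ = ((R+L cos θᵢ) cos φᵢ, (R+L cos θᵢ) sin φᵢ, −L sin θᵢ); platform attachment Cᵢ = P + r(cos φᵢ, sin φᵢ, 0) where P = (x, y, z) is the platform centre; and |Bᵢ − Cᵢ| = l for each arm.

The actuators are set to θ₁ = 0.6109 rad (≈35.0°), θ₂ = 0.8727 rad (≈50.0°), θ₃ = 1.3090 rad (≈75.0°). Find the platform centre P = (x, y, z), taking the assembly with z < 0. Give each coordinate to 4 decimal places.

(0.0823, 0.0719, -0.3809)

centre 1 = (0.3138·cos0.0°, 0.3138·sin0.0°, -0.1147) = (0.3138, 0.0000, -0.1147)
centre 2 = (0.2786·cos120.0°, 0.2786·sin120.0°, -0.1532) = (-0.1393, 0.2412, -0.1532)
centre 3 = (0.2018·cos240.0°, 0.2018·sin240.0°, -0.1932) = (-0.1009, -0.1747, -0.1932)
subtract pairs → two planes through P
plane₁₂: -0.9062x+0.4825y+-0.0770z = -0.0106
det = 0.7169;  x = 0.0278+-0.1431z,  y = 0.0303+-0.1093z
into |P−centre ₁|² = l²: 1.0324z² + 0.3047z + -0.0337 = 0;  Δ = 0.2320;  z = -0.3809 or 0.0857 → z<0 root = -0.3809
x = 0.0823, y = 0.0719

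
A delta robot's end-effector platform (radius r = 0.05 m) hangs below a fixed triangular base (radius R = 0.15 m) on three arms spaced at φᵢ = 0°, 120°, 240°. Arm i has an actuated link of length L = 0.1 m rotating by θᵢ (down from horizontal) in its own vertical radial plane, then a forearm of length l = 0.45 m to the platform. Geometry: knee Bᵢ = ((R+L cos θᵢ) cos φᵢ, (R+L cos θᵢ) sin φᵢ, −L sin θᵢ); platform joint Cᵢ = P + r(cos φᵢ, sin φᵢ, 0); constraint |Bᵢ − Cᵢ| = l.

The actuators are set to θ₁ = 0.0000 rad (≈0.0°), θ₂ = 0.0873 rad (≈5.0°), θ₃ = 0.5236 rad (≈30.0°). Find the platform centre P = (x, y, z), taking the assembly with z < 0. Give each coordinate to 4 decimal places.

(0.0448, 0.0564, -0.4186)

φ1=0.0°: virtual centre (0.2000, 0.0000, 0.0000), radius l
centre 2 = (0.1996·cos120.0°, 0.1996·sin120.0°, -0.0087) = (-0.0998, 0.1729, -0.0087)
centre 3 = (0.1866·cos240.0°, 0.1866·sin240.0°, -0.0500) = (-0.0933, -0.1616, -0.0500)
eliminate P² terms by subtracting sphere 1 from 2 and 3
linear system: -0.5996x+0.3458y = -0.0001−-0.0174z; -0.5866x+-0.3232y = -0.0027−-0.1000z
Cramer: x(z) = 0.0024-0.1014z;  y(z) = 0.0039-0.1254z
quadratic in z: (1.0260)z²+(0.0391)z+(-0.1634)=0, √Δ=0.8199 → z ∈ {-0.4186, 0.3805}; z = -0.4186 (taking z<0)
x = 0.0448, y = 0.0564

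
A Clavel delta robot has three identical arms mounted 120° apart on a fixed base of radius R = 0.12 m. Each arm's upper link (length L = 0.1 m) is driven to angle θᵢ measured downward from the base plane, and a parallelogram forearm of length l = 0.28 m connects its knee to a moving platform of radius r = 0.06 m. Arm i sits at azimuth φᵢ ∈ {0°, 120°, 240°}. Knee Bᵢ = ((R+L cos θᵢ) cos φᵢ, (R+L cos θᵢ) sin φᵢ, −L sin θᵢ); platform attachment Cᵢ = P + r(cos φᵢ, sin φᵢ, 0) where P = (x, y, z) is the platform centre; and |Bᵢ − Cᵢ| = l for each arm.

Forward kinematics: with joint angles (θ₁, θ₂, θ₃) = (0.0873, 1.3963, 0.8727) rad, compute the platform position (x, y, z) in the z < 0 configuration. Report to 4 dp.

O1 = (0.1596·cos0.0°, 0.1596·sin0.0°, -0.0087) = (0.1596, 0.0000, -0.0087)
arm 2 at φ=120.0°: (R−r)+L cos θ2 = 0.0774;  O2 = (-0.0387, 0.0670, -0.0985)
arm 3 at φ=240.0°: (R−r)+L cos θ3 = 0.1243;  O3 = (-0.0621, -0.1076, -0.0766)
eliminate P² terms by subtracting sphere 1 from 2 and 3
[-0.3966 0.1340 -0.1795]·P = -0.0099;  [-0.4435 -0.2153 -0.1358]·P = -0.0042
Cramer: x(z) = 0.0186-0.3925z;  y(z) = -0.0186+0.1780z
into |P−O₁|² = l²: 1.1858z² + 0.1215z + -0.0581 = 0;  Δ = 0.2903;  z = -0.2784 or 0.1760 → z<0 root = -0.2784
x = 0.1279, y = -0.0682

(0.1279, -0.0682, -0.2784)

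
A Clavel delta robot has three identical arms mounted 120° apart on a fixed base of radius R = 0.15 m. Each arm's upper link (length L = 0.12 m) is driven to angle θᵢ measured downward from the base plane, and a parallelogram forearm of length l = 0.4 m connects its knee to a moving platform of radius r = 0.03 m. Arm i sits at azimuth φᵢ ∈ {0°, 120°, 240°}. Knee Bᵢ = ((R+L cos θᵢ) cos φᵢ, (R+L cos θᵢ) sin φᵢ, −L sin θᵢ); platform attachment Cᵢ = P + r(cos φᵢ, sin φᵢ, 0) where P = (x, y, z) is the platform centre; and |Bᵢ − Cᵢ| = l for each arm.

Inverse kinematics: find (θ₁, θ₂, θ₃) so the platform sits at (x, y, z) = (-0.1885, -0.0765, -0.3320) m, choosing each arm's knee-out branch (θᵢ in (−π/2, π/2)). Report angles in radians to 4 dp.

rotate P by −φ1: (-0.1885, -0.0765, -0.3320)
  A=0.3085, B=-0.3320, C=(l²−L²−A²−y'²−z²)/(2L)=-0.2735
  θ1 = atan2(B,A) + arccos(C/0.4532) = 1.3967
arm 2 (φ=120.0°): x'=0.0280, y'=0.2015
  A=0.0920, B=-0.3320, C=(l²−L²−A²−y'²−z²)/(2L)=-0.0570
  √(A²+B²)=0.3445;  θ2 = -1.3005+1.7371 ≈ 0.4367
rotate P by −φ3: (0.1605, -0.1250, -0.3320)
  A cos θ + B sin θ = C:  -0.0405·cos θ + -0.3320·sin θ = 0.0755
  θ3 = atan2(B,A) + arccos(C/0.3345) = -0.3490

θ₁ = 1.3967, θ₂ = 0.4367, θ₃ = -0.3490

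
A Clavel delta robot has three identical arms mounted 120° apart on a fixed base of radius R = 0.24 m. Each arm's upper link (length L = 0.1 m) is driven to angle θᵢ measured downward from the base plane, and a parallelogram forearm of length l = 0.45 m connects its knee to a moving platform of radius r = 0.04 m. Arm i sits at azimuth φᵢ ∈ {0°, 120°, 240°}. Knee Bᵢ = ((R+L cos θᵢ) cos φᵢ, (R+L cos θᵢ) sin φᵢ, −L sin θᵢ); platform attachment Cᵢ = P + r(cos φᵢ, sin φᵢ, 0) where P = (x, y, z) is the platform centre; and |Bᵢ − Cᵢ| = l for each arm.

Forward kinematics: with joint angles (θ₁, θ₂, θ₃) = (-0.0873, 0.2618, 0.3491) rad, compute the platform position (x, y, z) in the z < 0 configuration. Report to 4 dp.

(0.0326, 0.0069, -0.3534)

φ1=0.0°: virtual centre (0.2996, 0.0000, 0.0087), radius l
φ2=120.0°: virtual centre (-0.1483, 0.2569, -0.0259), radius l
φ3=240.0°: virtual centre (-0.1470, -0.2546, -0.0342), radius l
eliminate P² terms by subtracting sphere 1 from 2 and 3
[-0.8958 0.5137 -0.0692]·P = -0.0012;  [-0.8932 -0.5092 -0.0858]·P = -0.0023
det = 0.9150;  x = 0.0019+-0.0867z,  y = 0.0010+-0.0165z
into |P−O₁|² = l²: 1.0078z² + 0.0342z + -0.1138 = 0;  Δ = 0.4600;  z = -0.3534 or 0.3195 → z<0 root = -0.3534
x = 0.0326, y = 0.0069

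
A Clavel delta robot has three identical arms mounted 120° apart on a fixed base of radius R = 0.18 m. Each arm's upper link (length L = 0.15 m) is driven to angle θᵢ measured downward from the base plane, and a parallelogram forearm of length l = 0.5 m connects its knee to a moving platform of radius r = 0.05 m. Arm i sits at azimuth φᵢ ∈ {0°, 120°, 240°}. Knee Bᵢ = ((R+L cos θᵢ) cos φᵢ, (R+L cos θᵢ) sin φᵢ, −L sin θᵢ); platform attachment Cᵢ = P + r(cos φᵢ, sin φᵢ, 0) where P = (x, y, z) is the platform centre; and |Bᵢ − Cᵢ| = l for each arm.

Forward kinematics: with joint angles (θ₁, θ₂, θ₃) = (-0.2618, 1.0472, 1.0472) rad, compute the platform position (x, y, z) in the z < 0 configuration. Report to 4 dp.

φ1=0.0°: virtual centre (0.2749, 0.0000, 0.0388), radius l
φ2=120.0°: virtual centre (-0.1025, 0.1775, -0.1299), radius l
arm 3 at φ=240.0°: ρ3 = 0.2050;  O3 = (-0.1025, -0.1775, -0.1299)
subtract pairs → two planes through P
plane₁₂: -0.7548x+0.3551y+-0.3375z = -0.0182
det = 0.5360;  x = 0.0241+-0.4471z,  y = 0.0000+0.0000z
into |P−O₁|² = l²: 1.1999z² + 0.1466z + -0.1856 = 0;  Δ = 0.9122;  z = -0.4591 or 0.3369 → z<0 root = -0.4591
x = 0.2293, y = 0.0000

(0.2293, 0.0000, -0.4591)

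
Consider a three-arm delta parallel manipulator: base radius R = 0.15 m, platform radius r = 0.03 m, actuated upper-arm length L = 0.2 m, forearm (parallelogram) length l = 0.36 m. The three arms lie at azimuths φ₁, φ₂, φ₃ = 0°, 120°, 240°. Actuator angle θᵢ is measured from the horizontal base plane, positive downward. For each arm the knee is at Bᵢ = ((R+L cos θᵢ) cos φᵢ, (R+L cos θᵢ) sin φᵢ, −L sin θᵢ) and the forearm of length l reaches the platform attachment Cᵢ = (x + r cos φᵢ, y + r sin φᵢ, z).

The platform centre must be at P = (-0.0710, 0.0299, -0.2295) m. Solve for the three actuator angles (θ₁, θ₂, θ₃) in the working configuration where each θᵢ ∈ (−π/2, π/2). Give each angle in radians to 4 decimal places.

φ1=0.0° → target in arm frame (-0.0710, 0.0299)
  A cos θ + B sin θ = C:  0.1910·cos θ + -0.2295·sin θ = -0.0011
  γ=atan2(-0.2295,0.1910)=-0.8767;  ψ=arccos(-0.0037)=1.5745;  θ1=γ+ψ≈0.6978
φ2=120.0° → target in arm frame (0.0614, 0.0465)
  e−x'=0.0586;  (l²−L²−(e−x')²−y'²−z²)/2L = 0.0783
  γ=atan2(-0.2295,0.0586)=-1.3208;  ψ=arccos(0.3307)=1.2338;  θ2=γ+ψ≈-0.0870
φ3=240.0° → target in arm frame (0.0096, -0.0764)
  A=0.1104, B=-0.2295, C=(l²−L²−A²−y'²−z²)/(2L)=0.0473
  θ3 = atan2(B,A) + arccos(C/0.2547) = 0.2617

θ₁ = 0.6978, θ₂ = -0.0870, θ₃ = 0.2617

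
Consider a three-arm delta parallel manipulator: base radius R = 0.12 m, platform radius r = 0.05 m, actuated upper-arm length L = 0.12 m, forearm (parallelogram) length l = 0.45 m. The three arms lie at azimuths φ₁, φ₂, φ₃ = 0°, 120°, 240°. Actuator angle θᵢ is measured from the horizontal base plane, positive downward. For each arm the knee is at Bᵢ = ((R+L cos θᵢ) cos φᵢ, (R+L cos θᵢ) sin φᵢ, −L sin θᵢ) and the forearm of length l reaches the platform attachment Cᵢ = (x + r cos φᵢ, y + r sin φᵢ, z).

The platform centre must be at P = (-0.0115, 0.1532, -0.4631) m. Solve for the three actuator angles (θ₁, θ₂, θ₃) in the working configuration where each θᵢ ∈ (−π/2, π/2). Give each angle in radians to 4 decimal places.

φ1=0.0° → target in arm frame (-0.0115, 0.1532)
  A=0.0815, B=-0.4631, C=(l²−L²−A²−y'²−z²)/(2L)=-0.2353
  θ1 = atan2(B,A) + arccos(C/0.4702) = 0.6983
arm 2 (φ=120.0°): x'=0.1384, y'=-0.0666
  A cos θ + B sin θ = C:  -0.0684·cos θ + -0.4631·sin θ = -0.1479
  θ2 = atan2(B,A) + arccos(C/0.4681) = 0.1746
rotate P by −φ3: (-0.1269, -0.0866, -0.4631)
  A=0.1969, B=-0.4631, C=(l²−L²−A²−y'²−z²)/(2L)=-0.3026
  γ=atan2(-0.4631,0.1969)=-1.1687;  ψ=arccos(-0.6014)=2.2160;  θ3=γ+ψ≈1.0473

θ₁ = 0.6983, θ₂ = 0.1746, θ₃ = 1.0473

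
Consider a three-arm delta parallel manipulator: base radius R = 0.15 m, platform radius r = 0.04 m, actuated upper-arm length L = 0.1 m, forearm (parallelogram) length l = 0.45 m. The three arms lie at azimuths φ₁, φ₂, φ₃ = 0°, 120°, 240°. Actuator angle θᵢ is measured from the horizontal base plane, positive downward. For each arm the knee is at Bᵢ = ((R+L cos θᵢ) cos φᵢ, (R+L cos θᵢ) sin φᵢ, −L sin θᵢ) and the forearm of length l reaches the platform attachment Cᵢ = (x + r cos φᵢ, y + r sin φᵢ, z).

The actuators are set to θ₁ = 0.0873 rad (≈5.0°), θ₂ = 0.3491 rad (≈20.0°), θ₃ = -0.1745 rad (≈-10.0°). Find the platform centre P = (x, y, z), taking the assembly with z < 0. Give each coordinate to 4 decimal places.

(0.0012, -0.0596, -0.4031)

arm 1 at φ=0.0°: e+L cos θ1 = 0.2096;  centre 1 = (0.2096, 0.0000, -0.0087)
centre 2 = (0.2040·cos120.0°, 0.2040·sin120.0°, -0.0342) = (-0.1020, 0.1766, -0.0342)
centre 3 = (0.2085·cos240.0°, 0.2085·sin240.0°, 0.0174) = (-0.1042, -0.1806, 0.0174)
eliminate P² terms by subtracting sphere 1 from 2 and 3
linear system: -0.6232x+0.3533y = -0.0012−-0.0510z; -0.6277x+-0.3611y = -0.0003−0.0522z
det = 0.4468;  x = 0.0012+0.0000z,  y = -0.0014+0.1444z
quadratic in z: (1.0208)z²+(0.0170)z+(-0.1590)=0, √Δ=0.8059 → z ∈ {-0.4031, 0.3864}; z = -0.4031 (taking z<0)
x = 0.0012, y = -0.0596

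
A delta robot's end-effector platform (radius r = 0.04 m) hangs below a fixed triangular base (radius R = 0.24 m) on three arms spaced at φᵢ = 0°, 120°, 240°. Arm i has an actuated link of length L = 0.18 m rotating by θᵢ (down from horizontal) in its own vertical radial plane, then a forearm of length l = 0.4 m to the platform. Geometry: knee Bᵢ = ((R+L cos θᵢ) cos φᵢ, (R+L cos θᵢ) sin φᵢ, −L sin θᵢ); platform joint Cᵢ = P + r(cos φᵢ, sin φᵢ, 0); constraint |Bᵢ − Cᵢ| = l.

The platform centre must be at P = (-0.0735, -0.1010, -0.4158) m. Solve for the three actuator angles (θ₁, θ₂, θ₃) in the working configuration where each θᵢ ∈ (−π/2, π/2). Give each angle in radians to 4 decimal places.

φ1=0.0° → target in arm frame (-0.0735, -0.1010)
  A=0.2735, B=-0.4158, C=(l²−L²−A²−y'²−z²)/(2L)=-0.3619
  γ=atan2(-0.4158,0.2735)=-0.9890;  ψ=arccos(-0.7272)=2.3851;  θ1=γ+ψ≈1.3961
arm 2 (φ=120.0°): x'=-0.0507, y'=0.1142
  A=0.2507, B=-0.4158, C=(l²−L²−A²−y'²−z²)/(2L)=-0.3366
  θ2 = atan2(B,A) + arccos(C/0.4855) = 1.3086
rotate P by −φ3: (0.1242, -0.0132, -0.4158)
  A=0.0758, B=-0.4158, C=(l²−L²−A²−y'²−z²)/(2L)=-0.1422
  √(A²+B²)=0.4226;  θ3 = -1.3905+1.9140 ≈ 0.5235

θ₁ = 1.3961, θ₂ = 1.3086, θ₃ = 0.5235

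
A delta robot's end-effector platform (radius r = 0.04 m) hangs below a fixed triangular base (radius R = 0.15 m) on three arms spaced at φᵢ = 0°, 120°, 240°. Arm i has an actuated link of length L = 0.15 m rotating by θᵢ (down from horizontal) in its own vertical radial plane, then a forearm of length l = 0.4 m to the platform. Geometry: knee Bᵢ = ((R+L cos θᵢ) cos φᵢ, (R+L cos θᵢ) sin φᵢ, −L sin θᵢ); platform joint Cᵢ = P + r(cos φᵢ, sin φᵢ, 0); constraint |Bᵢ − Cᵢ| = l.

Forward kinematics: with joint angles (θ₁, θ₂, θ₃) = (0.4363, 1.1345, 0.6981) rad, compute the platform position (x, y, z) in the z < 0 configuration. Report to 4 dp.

(0.0840, -0.0711, -0.4222)

φ1=0.0°: virtual centre (0.2459, 0.0000, -0.0634), radius l
arm 2 at φ=120.0°: (R−r)+L cos θ2 = 0.1734;  O2 = (-0.0867, 0.1502, -0.1359)
arm 3 at φ=240.0°: (R−r)+L cos θ3 = 0.2249;  O3 = (-0.1125, -0.1948, -0.0964)
|O₂|²−|O₁|² = -0.0160;  |O₃|²−|O₁|² = -0.0046
linear system: -0.6653x+0.3003y = -0.0160−-0.1451z; -0.7168x+-0.3896y = -0.0046−-0.0661z
det = 0.4744;  x = 0.0160+-0.1610z,  y = -0.0176+0.1266z
quadratic in z: (1.0419)z²+(0.1963)z+(-0.1028)=0, √Δ=0.6834 → z ∈ {-0.4222, 0.2337}; z = -0.4222 (taking z<0)
x = 0.0840, y = -0.0711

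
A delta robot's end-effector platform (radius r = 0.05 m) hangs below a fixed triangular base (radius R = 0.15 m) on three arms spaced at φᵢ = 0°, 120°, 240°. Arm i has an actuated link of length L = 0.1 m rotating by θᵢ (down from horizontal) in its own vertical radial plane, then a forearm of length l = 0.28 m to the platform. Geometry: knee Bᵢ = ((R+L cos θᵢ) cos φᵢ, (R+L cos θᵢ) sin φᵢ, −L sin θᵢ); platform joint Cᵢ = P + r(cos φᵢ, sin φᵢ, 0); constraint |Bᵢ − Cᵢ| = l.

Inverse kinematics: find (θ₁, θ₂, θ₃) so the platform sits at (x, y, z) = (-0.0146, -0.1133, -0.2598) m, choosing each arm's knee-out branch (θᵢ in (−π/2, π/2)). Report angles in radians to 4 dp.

φ1=0.0° → target in arm frame (-0.0146, -0.1133)
  A cos θ + B sin θ = C:  0.1146·cos θ + -0.2598·sin θ = -0.1253
  γ=atan2(-0.2598,0.1146)=-1.1554;  ψ=arccos(-0.4414)=2.0279;  θ1=γ+ψ≈0.8726
rotate P by −φ2: (-0.0908, 0.0693, -0.2598)
  e−x'=0.1908;  (l²−L²−(e−x')²−y'²−z²)/2L = -0.2016
  √(A²+B²)=0.3223;  θ2 = -0.9373+2.2463 ≈ 1.3090
φ3=240.0° → target in arm frame (0.1054, 0.0440)
  A cos θ + B sin θ = C:  -0.0054·cos θ + -0.2598·sin θ = -0.0053
  √(A²+B²)=0.2599;  θ3 = -1.5917+1.5912 ≈ -0.0004

θ₁ = 0.8726, θ₂ = 1.3090, θ₃ = -0.0004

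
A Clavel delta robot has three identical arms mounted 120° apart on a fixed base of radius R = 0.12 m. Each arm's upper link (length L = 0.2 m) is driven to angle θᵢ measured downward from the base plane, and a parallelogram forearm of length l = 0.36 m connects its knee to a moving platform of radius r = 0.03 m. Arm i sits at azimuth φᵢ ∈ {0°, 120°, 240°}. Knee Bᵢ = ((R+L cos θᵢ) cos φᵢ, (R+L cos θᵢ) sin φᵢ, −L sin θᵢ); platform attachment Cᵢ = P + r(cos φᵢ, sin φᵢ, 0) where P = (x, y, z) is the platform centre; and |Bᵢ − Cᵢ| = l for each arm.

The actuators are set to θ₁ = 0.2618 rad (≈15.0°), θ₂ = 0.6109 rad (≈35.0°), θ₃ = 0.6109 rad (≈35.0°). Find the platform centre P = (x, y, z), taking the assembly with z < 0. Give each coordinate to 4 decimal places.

(0.0574, 0.0000, -0.3322)

φ1=0.0°: virtual centre (0.2832, 0.0000, -0.0518), radius l
φ2=120.0°: virtual centre (-0.1269, 0.2198, -0.1147), radius l
φ3=240.0°: virtual centre (-0.1269, -0.2198, -0.1147), radius l
subtract pairs → two planes through P
[-0.8202 0.4396 -0.1259]·P = -0.0053;  [-0.8202 -0.4396 -0.1259]·P = -0.0053
det = 0.7212;  x = 0.0064+-0.1535z,  y = 0.0000+0.0000z
quadratic in z: (1.0236)z²+(0.1885)z+(-0.0503)=0, √Δ=0.4915 → z ∈ {-0.3322, 0.1480}; z = -0.3322 (taking z<0)
x = 0.0574, y = 0.0000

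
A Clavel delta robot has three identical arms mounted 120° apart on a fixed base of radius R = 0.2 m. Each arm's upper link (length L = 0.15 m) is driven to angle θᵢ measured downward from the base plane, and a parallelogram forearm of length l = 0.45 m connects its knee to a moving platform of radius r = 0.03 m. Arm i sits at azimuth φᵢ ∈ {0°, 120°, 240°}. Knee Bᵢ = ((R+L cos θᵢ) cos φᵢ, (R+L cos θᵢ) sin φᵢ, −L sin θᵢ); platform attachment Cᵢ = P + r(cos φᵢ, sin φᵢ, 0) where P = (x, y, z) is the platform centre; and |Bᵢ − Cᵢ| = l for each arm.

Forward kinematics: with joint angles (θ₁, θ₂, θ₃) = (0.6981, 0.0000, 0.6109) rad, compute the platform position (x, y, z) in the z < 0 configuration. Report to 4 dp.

(-0.0534, 0.0697, -0.3849)

centre 1 = (0.2849·cos0.0°, 0.2849·sin0.0°, -0.0964) = (0.2849, 0.0000, -0.0964)
arm 2 at φ=120.0°: e+L cos θ2 = 0.3200;  centre 2 = (-0.1600, 0.2771, 0.0000)
φ3=240.0°: virtual centre (-0.1464, -0.2536, -0.0860), radius l
eliminate P² terms by subtracting sphere 1 from 2 and 3
linear system: -0.8898x+0.5543y = 0.0119−0.1928z; -0.8627x+-0.5073y = 0.0027−0.0207z
det = 0.9295;  x = -0.0081+0.1176z,  y = 0.0085+-0.1591z
into |P−centre ₁|² = l²: 1.0391z² + 0.1212z + -0.1073 = 0;  Δ = 0.4605;  z = -0.3849 or 0.2682 → z<0 root = -0.3849
x = -0.0534, y = 0.0697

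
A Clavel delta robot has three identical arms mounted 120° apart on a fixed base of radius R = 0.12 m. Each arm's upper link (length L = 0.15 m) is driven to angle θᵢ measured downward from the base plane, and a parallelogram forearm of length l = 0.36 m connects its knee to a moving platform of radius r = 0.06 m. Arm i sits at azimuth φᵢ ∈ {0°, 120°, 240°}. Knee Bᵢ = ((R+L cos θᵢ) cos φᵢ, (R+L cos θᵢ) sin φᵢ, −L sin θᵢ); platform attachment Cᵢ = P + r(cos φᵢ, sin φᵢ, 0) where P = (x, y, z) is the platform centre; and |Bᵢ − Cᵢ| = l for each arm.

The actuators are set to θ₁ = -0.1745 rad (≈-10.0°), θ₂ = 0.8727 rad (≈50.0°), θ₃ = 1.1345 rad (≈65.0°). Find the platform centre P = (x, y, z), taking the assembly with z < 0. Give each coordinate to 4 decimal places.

φ1=0.0°: virtual centre (0.2077, 0.0000, 0.0260), radius l
O2 = (0.1564·cos120.0°, 0.1564·sin120.0°, -0.1149) = (-0.0782, 0.1355, -0.1149)
φ3=240.0°: virtual centre (-0.0617, -0.1069, -0.1359), radius l
eliminate P² terms by subtracting sphere 1 from 2 and 3
plane₁₂: -0.5719x+0.2709y+-0.2819z = -0.0062
det = 0.2682;  x = 0.0151+-0.5519z,  y = 0.0092+-0.1244z
sphere 1 gives Az²+Bz+C=0 with A=1.3201, B=0.1582, C=-0.0917;  B²−4AC=0.5095;  roots -0.3303, 0.2104;  negative root z = -0.3303
x = 0.1974, y = 0.0503

(0.1974, 0.0503, -0.3303)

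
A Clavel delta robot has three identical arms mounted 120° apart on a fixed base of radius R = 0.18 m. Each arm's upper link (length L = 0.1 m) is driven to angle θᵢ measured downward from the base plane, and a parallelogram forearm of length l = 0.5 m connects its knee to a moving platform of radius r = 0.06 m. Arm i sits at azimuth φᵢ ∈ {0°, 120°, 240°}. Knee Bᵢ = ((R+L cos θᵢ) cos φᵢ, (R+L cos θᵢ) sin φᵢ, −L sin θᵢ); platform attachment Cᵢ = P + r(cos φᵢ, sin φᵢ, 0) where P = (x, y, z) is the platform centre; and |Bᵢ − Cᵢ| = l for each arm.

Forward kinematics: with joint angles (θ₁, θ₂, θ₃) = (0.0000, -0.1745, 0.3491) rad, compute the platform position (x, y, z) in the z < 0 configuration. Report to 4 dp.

φ1=0.0°: virtual centre (0.2200, 0.0000, 0.0000), radius l
centre 2 = (0.2185·cos120.0°, 0.2185·sin120.0°, 0.0174) = (-0.1092, 0.1892, 0.0174)
centre 3 = (0.2140·cos240.0°, 0.2140·sin240.0°, -0.0342) = (-0.1070, -0.1853, -0.0342)
subtract pairs → two planes through P
plane₁₂: -0.6585x+0.3784y+0.0347z = -0.0004
Cramer: x(z) = 0.0014-0.0265z;  y(z) = 0.0015-0.1379z
sphere 1 gives Az²+Bz+C=0 with A=1.0197, B=0.0112, C=-0.2022;  B²−4AC=0.8249;  roots -0.4508, 0.4399;  negative root z = -0.4508
x = 0.0133, y = 0.0636

(0.0133, 0.0636, -0.4508)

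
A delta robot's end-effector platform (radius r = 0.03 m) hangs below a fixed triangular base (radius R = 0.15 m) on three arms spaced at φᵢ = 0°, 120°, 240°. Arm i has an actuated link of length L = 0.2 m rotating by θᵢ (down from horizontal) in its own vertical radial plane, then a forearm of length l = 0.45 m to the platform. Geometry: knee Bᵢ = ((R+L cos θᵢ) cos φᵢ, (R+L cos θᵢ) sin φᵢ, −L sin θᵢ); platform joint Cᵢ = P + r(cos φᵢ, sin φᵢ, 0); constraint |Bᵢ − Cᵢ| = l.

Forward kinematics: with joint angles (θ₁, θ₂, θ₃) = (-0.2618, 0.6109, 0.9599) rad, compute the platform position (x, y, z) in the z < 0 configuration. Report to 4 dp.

(0.1785, 0.0637, -0.3729)

arm 1 at φ=0.0°: ρ1 = 0.3132;  S1 = (0.3132, 0.0000, 0.0518)
arm 2 at φ=120.0°: ρ2 = 0.2838;  S2 = (-0.1419, 0.2458, -0.1147)
S3 = (0.2347·cos240.0°, 0.2347·sin240.0°, -0.1638) = (-0.1174, -0.2033, -0.1638)
|S₂|²−|S₁|² = -0.0070;  |S₃|²−|S₁|² = -0.0188
plane₁₂: -0.9102x+0.4916y+-0.3330z = -0.0070
det = 0.7934;  x = 0.0153+-0.4378z,  y = 0.0140+-0.1333z
quadratic in z: (1.2094)z²+(0.1536)z+(-0.1109)=0, √Δ=0.7483 → z ∈ {-0.3729, 0.2459}; z = -0.3729 (taking z<0)
x = 0.1785, y = 0.0637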